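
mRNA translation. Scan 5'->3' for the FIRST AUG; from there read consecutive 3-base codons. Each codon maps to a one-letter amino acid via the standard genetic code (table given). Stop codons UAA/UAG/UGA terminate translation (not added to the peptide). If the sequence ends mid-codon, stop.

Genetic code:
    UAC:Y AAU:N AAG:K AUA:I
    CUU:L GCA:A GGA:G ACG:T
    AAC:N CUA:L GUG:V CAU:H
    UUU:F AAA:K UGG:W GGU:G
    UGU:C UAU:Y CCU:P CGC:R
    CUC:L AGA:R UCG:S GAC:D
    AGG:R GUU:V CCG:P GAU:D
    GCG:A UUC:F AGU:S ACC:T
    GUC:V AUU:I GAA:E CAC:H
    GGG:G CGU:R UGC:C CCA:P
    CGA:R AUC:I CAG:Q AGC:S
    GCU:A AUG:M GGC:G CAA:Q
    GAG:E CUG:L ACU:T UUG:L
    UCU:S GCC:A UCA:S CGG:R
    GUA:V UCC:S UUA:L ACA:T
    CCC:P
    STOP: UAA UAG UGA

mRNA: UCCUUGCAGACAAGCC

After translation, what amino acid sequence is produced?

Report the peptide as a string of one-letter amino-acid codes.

no AUG start codon found

Answer: (empty: no AUG start codon)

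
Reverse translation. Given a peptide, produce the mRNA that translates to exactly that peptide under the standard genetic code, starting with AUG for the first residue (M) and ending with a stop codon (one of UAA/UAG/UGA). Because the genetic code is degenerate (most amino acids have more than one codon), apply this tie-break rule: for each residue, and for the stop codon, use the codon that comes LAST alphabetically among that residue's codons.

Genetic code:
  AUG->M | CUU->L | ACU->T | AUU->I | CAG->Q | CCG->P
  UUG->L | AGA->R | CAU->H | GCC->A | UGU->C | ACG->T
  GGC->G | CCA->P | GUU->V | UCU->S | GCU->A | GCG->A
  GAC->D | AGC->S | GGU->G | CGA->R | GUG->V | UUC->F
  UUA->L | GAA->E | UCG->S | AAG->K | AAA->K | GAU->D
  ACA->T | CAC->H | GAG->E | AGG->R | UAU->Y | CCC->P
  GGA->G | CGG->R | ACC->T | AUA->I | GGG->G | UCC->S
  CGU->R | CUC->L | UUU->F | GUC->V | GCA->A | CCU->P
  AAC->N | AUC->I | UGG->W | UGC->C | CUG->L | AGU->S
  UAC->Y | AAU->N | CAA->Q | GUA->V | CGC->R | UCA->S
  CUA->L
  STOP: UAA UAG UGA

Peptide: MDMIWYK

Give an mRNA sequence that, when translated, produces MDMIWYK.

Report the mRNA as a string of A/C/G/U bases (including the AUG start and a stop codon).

residue 1: M -> AUG (start codon)
residue 2: D codons sorted = GAC,GAU -> pick last = GAU
residue 3: M -> AUG (only codon)
residue 4: I codons sorted = AUA,AUC,AUU -> pick last = AUU
residue 5: W -> UGG (only codon)
residue 6: Y codons sorted = UAC,UAU -> pick last = UAU
residue 7: K codons sorted = AAA,AAG -> pick last = AAG
terminator: stop codons sorted = UAA,UAG,UGA -> pick last = UGA

Answer: mRNA: AUGGAUAUGAUUUGGUAUAAGUGA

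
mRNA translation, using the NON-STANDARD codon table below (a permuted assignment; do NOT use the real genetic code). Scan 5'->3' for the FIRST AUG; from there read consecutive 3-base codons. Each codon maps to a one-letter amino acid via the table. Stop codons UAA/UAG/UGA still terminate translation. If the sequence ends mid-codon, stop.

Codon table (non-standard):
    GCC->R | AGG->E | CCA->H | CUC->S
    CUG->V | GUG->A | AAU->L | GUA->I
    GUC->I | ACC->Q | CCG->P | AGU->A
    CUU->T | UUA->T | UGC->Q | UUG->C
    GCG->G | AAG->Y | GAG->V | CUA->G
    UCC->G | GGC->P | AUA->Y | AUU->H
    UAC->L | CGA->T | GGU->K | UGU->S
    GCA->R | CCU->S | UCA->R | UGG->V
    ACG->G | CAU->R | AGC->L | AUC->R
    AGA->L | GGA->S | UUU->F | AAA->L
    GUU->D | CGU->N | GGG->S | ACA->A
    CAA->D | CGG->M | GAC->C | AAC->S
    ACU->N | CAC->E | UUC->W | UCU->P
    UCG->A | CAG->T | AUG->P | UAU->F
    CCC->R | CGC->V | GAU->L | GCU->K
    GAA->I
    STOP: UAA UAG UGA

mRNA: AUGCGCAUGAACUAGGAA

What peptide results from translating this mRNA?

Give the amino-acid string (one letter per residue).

Answer: PVPS

Derivation:
start AUG at pos 0
pos 0: AUG -> P; peptide=P
pos 3: CGC -> V; peptide=PV
pos 6: AUG -> P; peptide=PVP
pos 9: AAC -> S; peptide=PVPS
pos 12: UAG -> STOP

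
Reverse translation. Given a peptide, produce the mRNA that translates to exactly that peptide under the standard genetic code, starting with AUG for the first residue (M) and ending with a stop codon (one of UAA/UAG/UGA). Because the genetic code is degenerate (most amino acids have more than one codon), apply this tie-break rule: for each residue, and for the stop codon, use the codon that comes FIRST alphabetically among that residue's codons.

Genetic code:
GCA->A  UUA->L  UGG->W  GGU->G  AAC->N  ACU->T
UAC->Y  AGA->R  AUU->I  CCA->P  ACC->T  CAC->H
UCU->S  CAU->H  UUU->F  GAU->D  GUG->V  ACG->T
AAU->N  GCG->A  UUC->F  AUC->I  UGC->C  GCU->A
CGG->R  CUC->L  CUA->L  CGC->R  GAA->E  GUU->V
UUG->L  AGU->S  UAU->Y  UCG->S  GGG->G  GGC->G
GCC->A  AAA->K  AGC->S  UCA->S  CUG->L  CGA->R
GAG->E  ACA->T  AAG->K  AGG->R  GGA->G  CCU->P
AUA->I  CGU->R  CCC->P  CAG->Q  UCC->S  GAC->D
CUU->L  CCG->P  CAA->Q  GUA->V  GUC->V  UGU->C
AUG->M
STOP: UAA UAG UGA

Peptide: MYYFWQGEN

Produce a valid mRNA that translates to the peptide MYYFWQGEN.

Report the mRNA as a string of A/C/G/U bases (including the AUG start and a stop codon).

residue 1: M -> AUG (start codon)
residue 2: Y codons sorted = UAC,UAU -> pick first = UAC
residue 3: Y codons sorted = UAC,UAU -> pick first = UAC
residue 4: F codons sorted = UUC,UUU -> pick first = UUC
residue 5: W -> UGG (only codon)
residue 6: Q codons sorted = CAA,CAG -> pick first = CAA
residue 7: G codons sorted = GGA,GGC,GGG,GGU -> pick first = GGA
residue 8: E codons sorted = GAA,GAG -> pick first = GAA
residue 9: N codons sorted = AAC,AAU -> pick first = AAC
terminator: stop codons sorted = UAA,UAG,UGA -> pick first = UAA

Answer: mRNA: AUGUACUACUUCUGGCAAGGAGAAAACUAA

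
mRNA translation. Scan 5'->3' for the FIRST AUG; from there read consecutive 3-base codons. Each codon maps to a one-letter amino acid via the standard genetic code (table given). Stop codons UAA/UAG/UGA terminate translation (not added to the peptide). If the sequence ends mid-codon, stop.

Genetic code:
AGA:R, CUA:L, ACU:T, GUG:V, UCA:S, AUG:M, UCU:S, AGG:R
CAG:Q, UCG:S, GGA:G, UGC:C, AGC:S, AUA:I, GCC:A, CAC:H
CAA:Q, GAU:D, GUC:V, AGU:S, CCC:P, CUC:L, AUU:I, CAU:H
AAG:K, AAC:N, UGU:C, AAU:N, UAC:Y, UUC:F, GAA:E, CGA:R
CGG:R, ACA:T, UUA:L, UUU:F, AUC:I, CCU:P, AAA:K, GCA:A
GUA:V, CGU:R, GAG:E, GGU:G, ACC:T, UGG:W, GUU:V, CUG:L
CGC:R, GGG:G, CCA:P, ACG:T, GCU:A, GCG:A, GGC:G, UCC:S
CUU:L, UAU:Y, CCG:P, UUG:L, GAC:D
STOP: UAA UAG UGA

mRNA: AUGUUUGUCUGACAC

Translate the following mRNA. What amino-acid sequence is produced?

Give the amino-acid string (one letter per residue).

start AUG at pos 0
pos 0: AUG -> M; peptide=M
pos 3: UUU -> F; peptide=MF
pos 6: GUC -> V; peptide=MFV
pos 9: UGA -> STOP

Answer: MFV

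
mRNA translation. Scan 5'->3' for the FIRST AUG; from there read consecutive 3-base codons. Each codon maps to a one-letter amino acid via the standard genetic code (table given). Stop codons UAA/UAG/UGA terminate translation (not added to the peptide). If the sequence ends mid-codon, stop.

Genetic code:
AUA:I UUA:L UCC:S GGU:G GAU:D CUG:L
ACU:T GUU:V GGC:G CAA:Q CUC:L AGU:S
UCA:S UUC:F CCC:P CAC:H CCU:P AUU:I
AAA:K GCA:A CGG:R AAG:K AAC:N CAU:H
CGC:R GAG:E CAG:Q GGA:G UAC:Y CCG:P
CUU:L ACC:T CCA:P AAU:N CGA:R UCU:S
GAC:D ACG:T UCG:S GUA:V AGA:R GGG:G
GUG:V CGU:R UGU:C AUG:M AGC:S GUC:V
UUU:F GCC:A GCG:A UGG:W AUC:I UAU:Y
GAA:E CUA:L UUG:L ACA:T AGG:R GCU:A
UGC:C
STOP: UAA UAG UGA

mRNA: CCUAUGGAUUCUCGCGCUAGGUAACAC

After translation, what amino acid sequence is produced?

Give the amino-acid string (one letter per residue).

start AUG at pos 3
pos 3: AUG -> M; peptide=M
pos 6: GAU -> D; peptide=MD
pos 9: UCU -> S; peptide=MDS
pos 12: CGC -> R; peptide=MDSR
pos 15: GCU -> A; peptide=MDSRA
pos 18: AGG -> R; peptide=MDSRAR
pos 21: UAA -> STOP

Answer: MDSRAR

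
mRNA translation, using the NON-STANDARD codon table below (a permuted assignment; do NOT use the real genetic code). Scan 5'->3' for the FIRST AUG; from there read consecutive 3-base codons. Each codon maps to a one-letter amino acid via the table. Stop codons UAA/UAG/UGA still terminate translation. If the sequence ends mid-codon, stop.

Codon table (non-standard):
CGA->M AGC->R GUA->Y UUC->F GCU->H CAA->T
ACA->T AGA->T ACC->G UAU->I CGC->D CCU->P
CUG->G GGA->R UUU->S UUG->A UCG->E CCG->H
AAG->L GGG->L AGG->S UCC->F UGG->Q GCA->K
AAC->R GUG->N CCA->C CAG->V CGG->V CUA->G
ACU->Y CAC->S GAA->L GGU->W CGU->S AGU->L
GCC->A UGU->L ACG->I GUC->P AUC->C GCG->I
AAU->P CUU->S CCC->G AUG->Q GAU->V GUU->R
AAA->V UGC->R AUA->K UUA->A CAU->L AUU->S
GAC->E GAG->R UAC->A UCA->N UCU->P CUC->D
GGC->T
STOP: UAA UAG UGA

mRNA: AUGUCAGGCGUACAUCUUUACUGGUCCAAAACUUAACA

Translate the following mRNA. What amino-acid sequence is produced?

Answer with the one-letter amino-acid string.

start AUG at pos 0
pos 0: AUG -> Q; peptide=Q
pos 3: UCA -> N; peptide=QN
pos 6: GGC -> T; peptide=QNT
pos 9: GUA -> Y; peptide=QNTY
pos 12: CAU -> L; peptide=QNTYL
pos 15: CUU -> S; peptide=QNTYLS
pos 18: UAC -> A; peptide=QNTYLSA
pos 21: UGG -> Q; peptide=QNTYLSAQ
pos 24: UCC -> F; peptide=QNTYLSAQF
pos 27: AAA -> V; peptide=QNTYLSAQFV
pos 30: ACU -> Y; peptide=QNTYLSAQFVY
pos 33: UAA -> STOP

Answer: QNTYLSAQFVY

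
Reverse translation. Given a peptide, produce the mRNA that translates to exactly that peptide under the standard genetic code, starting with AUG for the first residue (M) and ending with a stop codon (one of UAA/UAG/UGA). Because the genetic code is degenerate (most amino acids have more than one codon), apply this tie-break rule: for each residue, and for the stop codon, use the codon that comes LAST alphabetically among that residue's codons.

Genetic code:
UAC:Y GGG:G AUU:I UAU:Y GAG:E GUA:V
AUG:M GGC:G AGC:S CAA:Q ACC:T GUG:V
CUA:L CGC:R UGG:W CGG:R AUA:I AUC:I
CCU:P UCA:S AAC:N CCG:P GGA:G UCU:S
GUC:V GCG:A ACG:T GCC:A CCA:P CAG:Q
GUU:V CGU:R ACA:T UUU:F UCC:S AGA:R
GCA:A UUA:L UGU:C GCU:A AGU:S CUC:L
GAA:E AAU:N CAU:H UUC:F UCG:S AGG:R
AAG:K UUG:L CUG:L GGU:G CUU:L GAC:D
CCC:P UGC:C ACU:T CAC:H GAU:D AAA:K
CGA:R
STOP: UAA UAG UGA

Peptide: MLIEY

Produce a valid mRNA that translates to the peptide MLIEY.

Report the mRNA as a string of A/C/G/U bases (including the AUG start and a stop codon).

residue 1: M -> AUG (start codon)
residue 2: L codons sorted = CUA,CUC,CUG,CUU,UUA,UUG -> pick last = UUG
residue 3: I codons sorted = AUA,AUC,AUU -> pick last = AUU
residue 4: E codons sorted = GAA,GAG -> pick last = GAG
residue 5: Y codons sorted = UAC,UAU -> pick last = UAU
terminator: stop codons sorted = UAA,UAG,UGA -> pick last = UGA

Answer: mRNA: AUGUUGAUUGAGUAUUGA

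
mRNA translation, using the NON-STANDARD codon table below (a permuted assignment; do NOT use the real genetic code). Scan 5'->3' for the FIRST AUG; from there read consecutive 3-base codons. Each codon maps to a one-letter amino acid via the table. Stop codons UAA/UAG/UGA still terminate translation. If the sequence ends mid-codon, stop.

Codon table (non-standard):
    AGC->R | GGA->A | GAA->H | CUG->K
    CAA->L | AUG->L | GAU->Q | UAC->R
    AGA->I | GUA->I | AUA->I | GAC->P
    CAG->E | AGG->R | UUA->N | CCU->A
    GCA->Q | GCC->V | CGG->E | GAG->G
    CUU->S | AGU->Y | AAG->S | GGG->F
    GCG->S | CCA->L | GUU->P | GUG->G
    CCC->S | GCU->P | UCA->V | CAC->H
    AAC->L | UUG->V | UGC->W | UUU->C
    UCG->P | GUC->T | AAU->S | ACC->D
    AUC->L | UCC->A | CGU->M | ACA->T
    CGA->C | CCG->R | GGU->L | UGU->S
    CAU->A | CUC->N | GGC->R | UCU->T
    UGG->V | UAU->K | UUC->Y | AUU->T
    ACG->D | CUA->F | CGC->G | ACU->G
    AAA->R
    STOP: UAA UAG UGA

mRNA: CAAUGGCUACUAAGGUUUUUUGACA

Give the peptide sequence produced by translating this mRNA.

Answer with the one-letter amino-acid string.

start AUG at pos 2
pos 2: AUG -> L; peptide=L
pos 5: GCU -> P; peptide=LP
pos 8: ACU -> G; peptide=LPG
pos 11: AAG -> S; peptide=LPGS
pos 14: GUU -> P; peptide=LPGSP
pos 17: UUU -> C; peptide=LPGSPC
pos 20: UGA -> STOP

Answer: LPGSPC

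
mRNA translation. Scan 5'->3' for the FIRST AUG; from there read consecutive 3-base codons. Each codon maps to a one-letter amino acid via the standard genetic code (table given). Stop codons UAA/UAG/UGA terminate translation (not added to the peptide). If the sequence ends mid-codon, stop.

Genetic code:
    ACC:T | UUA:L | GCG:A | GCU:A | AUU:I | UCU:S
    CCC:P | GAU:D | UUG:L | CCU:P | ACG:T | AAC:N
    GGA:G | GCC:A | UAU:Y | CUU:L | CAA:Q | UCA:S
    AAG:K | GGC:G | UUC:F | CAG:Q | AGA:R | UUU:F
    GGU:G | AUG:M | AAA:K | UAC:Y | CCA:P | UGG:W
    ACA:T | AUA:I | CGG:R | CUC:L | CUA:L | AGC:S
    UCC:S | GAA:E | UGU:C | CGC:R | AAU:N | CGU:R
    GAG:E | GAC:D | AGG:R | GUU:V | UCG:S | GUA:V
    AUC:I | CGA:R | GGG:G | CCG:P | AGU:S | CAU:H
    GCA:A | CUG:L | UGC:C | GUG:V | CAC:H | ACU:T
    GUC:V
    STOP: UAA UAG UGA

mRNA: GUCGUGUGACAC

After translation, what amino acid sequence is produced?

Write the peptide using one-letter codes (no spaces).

Answer: (empty: no AUG start codon)

Derivation:
no AUG start codon found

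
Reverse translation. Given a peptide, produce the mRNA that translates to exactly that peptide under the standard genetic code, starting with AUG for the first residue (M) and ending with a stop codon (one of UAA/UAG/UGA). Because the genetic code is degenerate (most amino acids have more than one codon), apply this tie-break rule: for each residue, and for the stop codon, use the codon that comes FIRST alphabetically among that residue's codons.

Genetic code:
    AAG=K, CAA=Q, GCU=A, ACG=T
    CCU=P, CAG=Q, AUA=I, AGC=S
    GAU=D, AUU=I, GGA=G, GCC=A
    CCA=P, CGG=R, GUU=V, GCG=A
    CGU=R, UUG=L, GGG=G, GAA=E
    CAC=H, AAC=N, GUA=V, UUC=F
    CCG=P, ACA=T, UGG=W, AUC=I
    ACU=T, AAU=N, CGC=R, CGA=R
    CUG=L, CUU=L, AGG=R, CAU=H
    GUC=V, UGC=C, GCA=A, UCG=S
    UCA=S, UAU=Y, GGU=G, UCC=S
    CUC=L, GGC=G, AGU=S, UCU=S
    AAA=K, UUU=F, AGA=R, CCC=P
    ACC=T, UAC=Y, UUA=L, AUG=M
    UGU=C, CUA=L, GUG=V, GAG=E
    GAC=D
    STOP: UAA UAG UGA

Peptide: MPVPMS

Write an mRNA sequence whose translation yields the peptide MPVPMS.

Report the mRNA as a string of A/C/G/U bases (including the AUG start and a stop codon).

Answer: mRNA: AUGCCAGUACCAAUGAGCUAA

Derivation:
residue 1: M -> AUG (start codon)
residue 2: P codons sorted = CCA,CCC,CCG,CCU -> pick first = CCA
residue 3: V codons sorted = GUA,GUC,GUG,GUU -> pick first = GUA
residue 4: P codons sorted = CCA,CCC,CCG,CCU -> pick first = CCA
residue 5: M -> AUG (only codon)
residue 6: S codons sorted = AGC,AGU,UCA,UCC,UCG,UCU -> pick first = AGC
terminator: stop codons sorted = UAA,UAG,UGA -> pick first = UAA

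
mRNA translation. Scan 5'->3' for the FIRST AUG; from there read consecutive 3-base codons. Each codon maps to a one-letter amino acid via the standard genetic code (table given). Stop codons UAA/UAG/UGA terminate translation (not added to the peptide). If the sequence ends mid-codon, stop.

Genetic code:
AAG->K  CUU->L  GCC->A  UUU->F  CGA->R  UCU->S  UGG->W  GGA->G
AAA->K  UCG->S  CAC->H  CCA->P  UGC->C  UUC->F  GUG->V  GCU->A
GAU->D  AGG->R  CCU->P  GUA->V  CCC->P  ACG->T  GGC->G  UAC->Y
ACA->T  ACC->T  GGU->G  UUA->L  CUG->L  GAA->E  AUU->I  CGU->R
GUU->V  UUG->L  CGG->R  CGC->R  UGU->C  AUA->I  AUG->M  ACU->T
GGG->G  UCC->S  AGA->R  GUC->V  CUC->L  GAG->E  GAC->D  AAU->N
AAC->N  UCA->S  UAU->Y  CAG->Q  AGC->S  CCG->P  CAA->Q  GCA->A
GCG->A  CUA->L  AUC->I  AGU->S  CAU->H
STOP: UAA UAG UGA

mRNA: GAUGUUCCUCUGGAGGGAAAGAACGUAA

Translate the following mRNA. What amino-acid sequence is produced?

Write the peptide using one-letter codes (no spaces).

Answer: MFLWRERT

Derivation:
start AUG at pos 1
pos 1: AUG -> M; peptide=M
pos 4: UUC -> F; peptide=MF
pos 7: CUC -> L; peptide=MFL
pos 10: UGG -> W; peptide=MFLW
pos 13: AGG -> R; peptide=MFLWR
pos 16: GAA -> E; peptide=MFLWRE
pos 19: AGA -> R; peptide=MFLWRER
pos 22: ACG -> T; peptide=MFLWRERT
pos 25: UAA -> STOP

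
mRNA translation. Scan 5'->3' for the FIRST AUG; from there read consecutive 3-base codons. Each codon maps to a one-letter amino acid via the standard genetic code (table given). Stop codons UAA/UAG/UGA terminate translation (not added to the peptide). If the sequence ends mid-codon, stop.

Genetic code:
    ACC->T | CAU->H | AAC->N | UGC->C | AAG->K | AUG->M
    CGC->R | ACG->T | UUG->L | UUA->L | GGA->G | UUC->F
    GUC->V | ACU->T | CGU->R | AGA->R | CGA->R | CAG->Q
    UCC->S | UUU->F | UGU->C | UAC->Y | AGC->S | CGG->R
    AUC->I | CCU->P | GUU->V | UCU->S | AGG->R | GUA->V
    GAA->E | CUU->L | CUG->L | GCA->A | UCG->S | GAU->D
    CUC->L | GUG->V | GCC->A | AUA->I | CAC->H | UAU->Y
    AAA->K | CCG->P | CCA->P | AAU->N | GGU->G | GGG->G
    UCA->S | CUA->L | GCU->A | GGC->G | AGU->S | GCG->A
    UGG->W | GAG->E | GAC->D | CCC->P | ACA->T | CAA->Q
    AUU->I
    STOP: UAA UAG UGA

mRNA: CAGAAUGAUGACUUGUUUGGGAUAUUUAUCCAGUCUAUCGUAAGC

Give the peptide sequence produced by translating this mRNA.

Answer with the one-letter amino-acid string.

Answer: MMTCLGYLSSLS

Derivation:
start AUG at pos 4
pos 4: AUG -> M; peptide=M
pos 7: AUG -> M; peptide=MM
pos 10: ACU -> T; peptide=MMT
pos 13: UGU -> C; peptide=MMTC
pos 16: UUG -> L; peptide=MMTCL
pos 19: GGA -> G; peptide=MMTCLG
pos 22: UAU -> Y; peptide=MMTCLGY
pos 25: UUA -> L; peptide=MMTCLGYL
pos 28: UCC -> S; peptide=MMTCLGYLS
pos 31: AGU -> S; peptide=MMTCLGYLSS
pos 34: CUA -> L; peptide=MMTCLGYLSSL
pos 37: UCG -> S; peptide=MMTCLGYLSSLS
pos 40: UAA -> STOP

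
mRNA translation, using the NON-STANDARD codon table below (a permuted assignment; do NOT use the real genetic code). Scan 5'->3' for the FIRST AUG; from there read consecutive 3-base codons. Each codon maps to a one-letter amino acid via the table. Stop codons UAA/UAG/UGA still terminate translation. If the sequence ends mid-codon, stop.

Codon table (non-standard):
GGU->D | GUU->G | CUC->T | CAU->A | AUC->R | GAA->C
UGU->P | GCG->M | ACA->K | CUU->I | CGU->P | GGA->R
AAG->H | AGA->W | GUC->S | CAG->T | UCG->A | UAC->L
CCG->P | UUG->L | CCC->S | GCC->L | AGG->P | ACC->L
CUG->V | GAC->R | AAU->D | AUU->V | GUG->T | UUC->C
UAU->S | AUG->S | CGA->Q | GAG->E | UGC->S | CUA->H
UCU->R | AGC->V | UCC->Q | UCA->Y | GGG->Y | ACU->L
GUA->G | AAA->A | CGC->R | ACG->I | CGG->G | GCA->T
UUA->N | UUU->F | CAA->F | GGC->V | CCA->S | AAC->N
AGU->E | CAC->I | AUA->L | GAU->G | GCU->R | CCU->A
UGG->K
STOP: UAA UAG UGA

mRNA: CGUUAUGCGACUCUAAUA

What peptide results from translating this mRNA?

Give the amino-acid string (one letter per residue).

start AUG at pos 4
pos 4: AUG -> S; peptide=S
pos 7: CGA -> Q; peptide=SQ
pos 10: CUC -> T; peptide=SQT
pos 13: UAA -> STOP

Answer: SQT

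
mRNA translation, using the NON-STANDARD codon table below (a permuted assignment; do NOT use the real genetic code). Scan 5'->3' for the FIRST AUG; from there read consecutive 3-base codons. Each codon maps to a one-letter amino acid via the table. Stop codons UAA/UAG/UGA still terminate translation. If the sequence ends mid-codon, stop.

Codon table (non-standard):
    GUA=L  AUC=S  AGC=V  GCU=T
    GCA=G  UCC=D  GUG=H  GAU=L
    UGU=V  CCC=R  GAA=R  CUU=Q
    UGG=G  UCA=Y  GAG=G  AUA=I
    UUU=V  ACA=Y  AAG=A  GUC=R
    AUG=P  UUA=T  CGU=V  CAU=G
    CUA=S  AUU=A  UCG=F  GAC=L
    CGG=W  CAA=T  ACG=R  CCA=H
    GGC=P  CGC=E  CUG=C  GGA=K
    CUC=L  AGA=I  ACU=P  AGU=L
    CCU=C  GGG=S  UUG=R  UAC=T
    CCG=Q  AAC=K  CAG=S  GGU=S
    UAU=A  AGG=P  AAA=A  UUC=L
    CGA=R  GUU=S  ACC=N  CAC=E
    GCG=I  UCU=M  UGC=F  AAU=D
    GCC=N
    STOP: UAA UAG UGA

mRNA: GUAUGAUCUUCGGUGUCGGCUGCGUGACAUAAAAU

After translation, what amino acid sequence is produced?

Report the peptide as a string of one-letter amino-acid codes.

Answer: PSLSRPFHY

Derivation:
start AUG at pos 2
pos 2: AUG -> P; peptide=P
pos 5: AUC -> S; peptide=PS
pos 8: UUC -> L; peptide=PSL
pos 11: GGU -> S; peptide=PSLS
pos 14: GUC -> R; peptide=PSLSR
pos 17: GGC -> P; peptide=PSLSRP
pos 20: UGC -> F; peptide=PSLSRPF
pos 23: GUG -> H; peptide=PSLSRPFH
pos 26: ACA -> Y; peptide=PSLSRPFHY
pos 29: UAA -> STOP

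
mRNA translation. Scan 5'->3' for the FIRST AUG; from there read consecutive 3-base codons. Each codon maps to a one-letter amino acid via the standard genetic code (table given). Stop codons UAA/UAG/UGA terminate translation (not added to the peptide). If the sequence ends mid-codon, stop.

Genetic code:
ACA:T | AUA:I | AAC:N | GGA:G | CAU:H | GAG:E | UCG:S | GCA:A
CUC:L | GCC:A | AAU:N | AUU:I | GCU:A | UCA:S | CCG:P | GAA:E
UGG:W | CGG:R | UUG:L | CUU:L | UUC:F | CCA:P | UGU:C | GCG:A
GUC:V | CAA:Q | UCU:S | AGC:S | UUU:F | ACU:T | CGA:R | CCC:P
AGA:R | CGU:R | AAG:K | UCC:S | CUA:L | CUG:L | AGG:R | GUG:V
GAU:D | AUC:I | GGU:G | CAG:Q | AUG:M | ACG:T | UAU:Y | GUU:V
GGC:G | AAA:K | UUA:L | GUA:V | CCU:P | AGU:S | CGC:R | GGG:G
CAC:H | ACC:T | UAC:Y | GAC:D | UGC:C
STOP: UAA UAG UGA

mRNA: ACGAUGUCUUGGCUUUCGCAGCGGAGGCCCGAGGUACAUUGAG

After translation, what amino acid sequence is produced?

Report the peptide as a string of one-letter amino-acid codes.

Answer: MSWLSQRRPEVH

Derivation:
start AUG at pos 3
pos 3: AUG -> M; peptide=M
pos 6: UCU -> S; peptide=MS
pos 9: UGG -> W; peptide=MSW
pos 12: CUU -> L; peptide=MSWL
pos 15: UCG -> S; peptide=MSWLS
pos 18: CAG -> Q; peptide=MSWLSQ
pos 21: CGG -> R; peptide=MSWLSQR
pos 24: AGG -> R; peptide=MSWLSQRR
pos 27: CCC -> P; peptide=MSWLSQRRP
pos 30: GAG -> E; peptide=MSWLSQRRPE
pos 33: GUA -> V; peptide=MSWLSQRRPEV
pos 36: CAU -> H; peptide=MSWLSQRRPEVH
pos 39: UGA -> STOP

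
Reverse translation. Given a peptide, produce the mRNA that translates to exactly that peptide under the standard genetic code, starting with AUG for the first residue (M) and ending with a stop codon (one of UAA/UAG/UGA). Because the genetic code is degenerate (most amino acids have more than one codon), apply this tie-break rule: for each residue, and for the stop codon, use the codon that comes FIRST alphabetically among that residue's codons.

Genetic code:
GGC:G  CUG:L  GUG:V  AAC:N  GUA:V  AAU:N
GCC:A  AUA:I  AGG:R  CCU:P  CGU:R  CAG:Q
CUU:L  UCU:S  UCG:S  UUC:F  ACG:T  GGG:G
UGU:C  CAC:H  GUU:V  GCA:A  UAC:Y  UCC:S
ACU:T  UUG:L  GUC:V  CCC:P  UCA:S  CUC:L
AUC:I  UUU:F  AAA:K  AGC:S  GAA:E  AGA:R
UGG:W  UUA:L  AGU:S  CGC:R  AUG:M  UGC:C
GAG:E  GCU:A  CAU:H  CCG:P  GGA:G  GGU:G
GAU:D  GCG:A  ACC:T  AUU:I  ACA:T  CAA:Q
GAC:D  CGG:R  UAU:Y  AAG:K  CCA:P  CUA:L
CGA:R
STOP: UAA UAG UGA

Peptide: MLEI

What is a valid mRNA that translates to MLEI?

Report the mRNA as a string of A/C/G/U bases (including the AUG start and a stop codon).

Answer: mRNA: AUGCUAGAAAUAUAA

Derivation:
residue 1: M -> AUG (start codon)
residue 2: L codons sorted = CUA,CUC,CUG,CUU,UUA,UUG -> pick first = CUA
residue 3: E codons sorted = GAA,GAG -> pick first = GAA
residue 4: I codons sorted = AUA,AUC,AUU -> pick first = AUA
terminator: stop codons sorted = UAA,UAG,UGA -> pick first = UAA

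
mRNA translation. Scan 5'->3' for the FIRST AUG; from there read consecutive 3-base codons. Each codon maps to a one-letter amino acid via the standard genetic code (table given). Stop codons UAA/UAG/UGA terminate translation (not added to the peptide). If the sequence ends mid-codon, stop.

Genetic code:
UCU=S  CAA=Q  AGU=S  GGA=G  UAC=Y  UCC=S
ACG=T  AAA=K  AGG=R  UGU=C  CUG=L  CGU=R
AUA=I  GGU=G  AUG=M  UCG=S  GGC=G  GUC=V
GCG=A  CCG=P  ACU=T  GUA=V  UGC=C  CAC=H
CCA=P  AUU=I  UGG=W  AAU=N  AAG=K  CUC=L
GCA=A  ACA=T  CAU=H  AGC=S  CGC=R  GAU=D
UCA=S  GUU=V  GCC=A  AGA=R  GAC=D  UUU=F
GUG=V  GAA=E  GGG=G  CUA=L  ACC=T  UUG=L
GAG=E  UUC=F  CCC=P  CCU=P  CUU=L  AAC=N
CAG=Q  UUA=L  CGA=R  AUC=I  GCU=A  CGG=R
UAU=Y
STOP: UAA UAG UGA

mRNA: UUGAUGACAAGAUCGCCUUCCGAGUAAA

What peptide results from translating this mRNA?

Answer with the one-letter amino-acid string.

Answer: MTRSPSE

Derivation:
start AUG at pos 3
pos 3: AUG -> M; peptide=M
pos 6: ACA -> T; peptide=MT
pos 9: AGA -> R; peptide=MTR
pos 12: UCG -> S; peptide=MTRS
pos 15: CCU -> P; peptide=MTRSP
pos 18: UCC -> S; peptide=MTRSPS
pos 21: GAG -> E; peptide=MTRSPSE
pos 24: UAA -> STOP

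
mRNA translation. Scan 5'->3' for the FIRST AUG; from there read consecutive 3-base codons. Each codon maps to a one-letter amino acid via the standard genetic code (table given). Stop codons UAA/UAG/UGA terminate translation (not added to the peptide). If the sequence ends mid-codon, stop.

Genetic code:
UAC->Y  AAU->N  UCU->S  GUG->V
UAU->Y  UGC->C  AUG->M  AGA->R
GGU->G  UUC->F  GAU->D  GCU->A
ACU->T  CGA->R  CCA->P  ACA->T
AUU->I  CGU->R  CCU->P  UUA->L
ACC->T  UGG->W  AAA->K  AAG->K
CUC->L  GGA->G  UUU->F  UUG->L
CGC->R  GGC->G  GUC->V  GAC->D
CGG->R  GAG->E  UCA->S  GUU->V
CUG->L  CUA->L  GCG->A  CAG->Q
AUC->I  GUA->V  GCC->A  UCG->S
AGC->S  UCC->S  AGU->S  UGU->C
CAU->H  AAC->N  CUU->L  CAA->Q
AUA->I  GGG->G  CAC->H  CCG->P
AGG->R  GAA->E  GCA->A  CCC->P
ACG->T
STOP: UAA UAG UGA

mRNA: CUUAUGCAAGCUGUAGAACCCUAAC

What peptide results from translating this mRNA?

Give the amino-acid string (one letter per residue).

start AUG at pos 3
pos 3: AUG -> M; peptide=M
pos 6: CAA -> Q; peptide=MQ
pos 9: GCU -> A; peptide=MQA
pos 12: GUA -> V; peptide=MQAV
pos 15: GAA -> E; peptide=MQAVE
pos 18: CCC -> P; peptide=MQAVEP
pos 21: UAA -> STOP

Answer: MQAVEP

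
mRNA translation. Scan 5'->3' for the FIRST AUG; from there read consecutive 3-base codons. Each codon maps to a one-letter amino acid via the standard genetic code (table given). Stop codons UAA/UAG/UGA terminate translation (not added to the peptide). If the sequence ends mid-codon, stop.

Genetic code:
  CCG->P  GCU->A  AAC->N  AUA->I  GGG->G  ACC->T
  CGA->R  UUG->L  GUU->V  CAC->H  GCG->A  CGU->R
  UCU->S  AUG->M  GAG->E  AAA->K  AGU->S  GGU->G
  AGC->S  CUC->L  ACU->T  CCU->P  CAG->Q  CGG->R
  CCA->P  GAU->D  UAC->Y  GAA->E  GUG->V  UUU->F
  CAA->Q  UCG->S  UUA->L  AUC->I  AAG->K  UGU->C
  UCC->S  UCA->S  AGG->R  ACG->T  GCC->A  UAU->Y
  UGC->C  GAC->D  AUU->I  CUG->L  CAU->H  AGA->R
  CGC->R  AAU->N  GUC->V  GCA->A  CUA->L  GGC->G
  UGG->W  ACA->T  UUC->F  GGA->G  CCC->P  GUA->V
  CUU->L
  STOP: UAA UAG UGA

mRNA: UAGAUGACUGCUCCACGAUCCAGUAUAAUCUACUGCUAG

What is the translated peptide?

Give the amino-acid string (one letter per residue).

Answer: MTAPRSSIIYC

Derivation:
start AUG at pos 3
pos 3: AUG -> M; peptide=M
pos 6: ACU -> T; peptide=MT
pos 9: GCU -> A; peptide=MTA
pos 12: CCA -> P; peptide=MTAP
pos 15: CGA -> R; peptide=MTAPR
pos 18: UCC -> S; peptide=MTAPRS
pos 21: AGU -> S; peptide=MTAPRSS
pos 24: AUA -> I; peptide=MTAPRSSI
pos 27: AUC -> I; peptide=MTAPRSSII
pos 30: UAC -> Y; peptide=MTAPRSSIIY
pos 33: UGC -> C; peptide=MTAPRSSIIYC
pos 36: UAG -> STOP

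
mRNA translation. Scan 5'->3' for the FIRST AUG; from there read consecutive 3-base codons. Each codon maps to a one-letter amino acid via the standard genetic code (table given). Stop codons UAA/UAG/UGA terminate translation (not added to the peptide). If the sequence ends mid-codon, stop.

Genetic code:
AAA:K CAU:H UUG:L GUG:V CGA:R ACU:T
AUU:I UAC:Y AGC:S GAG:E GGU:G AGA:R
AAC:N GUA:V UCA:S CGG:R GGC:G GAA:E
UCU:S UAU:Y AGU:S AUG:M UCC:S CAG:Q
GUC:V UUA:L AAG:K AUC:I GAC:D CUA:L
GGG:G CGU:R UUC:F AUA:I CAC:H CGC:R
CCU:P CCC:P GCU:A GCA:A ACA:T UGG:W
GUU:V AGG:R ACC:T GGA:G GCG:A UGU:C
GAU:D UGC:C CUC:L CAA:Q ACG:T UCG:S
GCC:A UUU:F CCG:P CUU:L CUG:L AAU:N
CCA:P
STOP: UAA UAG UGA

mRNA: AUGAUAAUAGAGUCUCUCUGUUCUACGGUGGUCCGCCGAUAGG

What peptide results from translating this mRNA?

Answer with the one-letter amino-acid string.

start AUG at pos 0
pos 0: AUG -> M; peptide=M
pos 3: AUA -> I; peptide=MI
pos 6: AUA -> I; peptide=MII
pos 9: GAG -> E; peptide=MIIE
pos 12: UCU -> S; peptide=MIIES
pos 15: CUC -> L; peptide=MIIESL
pos 18: UGU -> C; peptide=MIIESLC
pos 21: UCU -> S; peptide=MIIESLCS
pos 24: ACG -> T; peptide=MIIESLCST
pos 27: GUG -> V; peptide=MIIESLCSTV
pos 30: GUC -> V; peptide=MIIESLCSTVV
pos 33: CGC -> R; peptide=MIIESLCSTVVR
pos 36: CGA -> R; peptide=MIIESLCSTVVRR
pos 39: UAG -> STOP

Answer: MIIESLCSTVVRR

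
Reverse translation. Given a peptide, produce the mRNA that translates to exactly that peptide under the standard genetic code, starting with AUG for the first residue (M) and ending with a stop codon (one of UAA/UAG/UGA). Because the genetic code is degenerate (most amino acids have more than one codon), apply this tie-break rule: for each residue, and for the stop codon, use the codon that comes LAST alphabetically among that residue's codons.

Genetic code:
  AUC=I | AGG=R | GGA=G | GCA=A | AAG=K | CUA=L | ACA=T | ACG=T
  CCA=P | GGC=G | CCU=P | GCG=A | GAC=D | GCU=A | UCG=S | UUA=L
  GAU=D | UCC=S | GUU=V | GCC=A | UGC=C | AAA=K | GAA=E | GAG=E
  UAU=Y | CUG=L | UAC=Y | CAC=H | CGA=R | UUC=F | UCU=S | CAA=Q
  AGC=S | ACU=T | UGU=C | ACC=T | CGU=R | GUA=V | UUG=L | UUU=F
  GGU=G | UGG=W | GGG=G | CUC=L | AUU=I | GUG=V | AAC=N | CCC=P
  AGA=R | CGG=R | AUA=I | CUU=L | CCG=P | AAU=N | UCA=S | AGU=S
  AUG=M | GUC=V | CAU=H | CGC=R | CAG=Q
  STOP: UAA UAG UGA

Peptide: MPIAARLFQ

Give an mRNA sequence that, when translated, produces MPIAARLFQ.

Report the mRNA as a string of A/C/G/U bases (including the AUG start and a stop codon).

residue 1: M -> AUG (start codon)
residue 2: P codons sorted = CCA,CCC,CCG,CCU -> pick last = CCU
residue 3: I codons sorted = AUA,AUC,AUU -> pick last = AUU
residue 4: A codons sorted = GCA,GCC,GCG,GCU -> pick last = GCU
residue 5: A codons sorted = GCA,GCC,GCG,GCU -> pick last = GCU
residue 6: R codons sorted = AGA,AGG,CGA,CGC,CGG,CGU -> pick last = CGU
residue 7: L codons sorted = CUA,CUC,CUG,CUU,UUA,UUG -> pick last = UUG
residue 8: F codons sorted = UUC,UUU -> pick last = UUU
residue 9: Q codons sorted = CAA,CAG -> pick last = CAG
terminator: stop codons sorted = UAA,UAG,UGA -> pick last = UGA

Answer: mRNA: AUGCCUAUUGCUGCUCGUUUGUUUCAGUGA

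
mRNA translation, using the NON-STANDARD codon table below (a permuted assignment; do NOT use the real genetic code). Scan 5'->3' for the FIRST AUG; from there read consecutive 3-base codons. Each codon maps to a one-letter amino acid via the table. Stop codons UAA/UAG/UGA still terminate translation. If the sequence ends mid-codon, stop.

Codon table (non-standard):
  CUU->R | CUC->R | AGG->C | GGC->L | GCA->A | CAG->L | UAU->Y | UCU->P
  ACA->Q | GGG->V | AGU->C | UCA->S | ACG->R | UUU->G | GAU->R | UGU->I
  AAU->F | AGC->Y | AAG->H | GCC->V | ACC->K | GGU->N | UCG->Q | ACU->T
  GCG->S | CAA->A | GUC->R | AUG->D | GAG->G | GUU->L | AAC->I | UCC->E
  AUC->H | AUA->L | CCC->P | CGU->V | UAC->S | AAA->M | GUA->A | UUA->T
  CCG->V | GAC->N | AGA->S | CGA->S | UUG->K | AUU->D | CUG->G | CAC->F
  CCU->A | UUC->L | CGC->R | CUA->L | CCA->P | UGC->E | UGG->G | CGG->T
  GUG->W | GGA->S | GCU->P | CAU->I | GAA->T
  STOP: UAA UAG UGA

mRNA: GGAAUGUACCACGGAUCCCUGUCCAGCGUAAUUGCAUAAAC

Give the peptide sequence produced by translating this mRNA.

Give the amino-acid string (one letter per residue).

Answer: DSFSEGEYADA

Derivation:
start AUG at pos 3
pos 3: AUG -> D; peptide=D
pos 6: UAC -> S; peptide=DS
pos 9: CAC -> F; peptide=DSF
pos 12: GGA -> S; peptide=DSFS
pos 15: UCC -> E; peptide=DSFSE
pos 18: CUG -> G; peptide=DSFSEG
pos 21: UCC -> E; peptide=DSFSEGE
pos 24: AGC -> Y; peptide=DSFSEGEY
pos 27: GUA -> A; peptide=DSFSEGEYA
pos 30: AUU -> D; peptide=DSFSEGEYAD
pos 33: GCA -> A; peptide=DSFSEGEYADA
pos 36: UAA -> STOP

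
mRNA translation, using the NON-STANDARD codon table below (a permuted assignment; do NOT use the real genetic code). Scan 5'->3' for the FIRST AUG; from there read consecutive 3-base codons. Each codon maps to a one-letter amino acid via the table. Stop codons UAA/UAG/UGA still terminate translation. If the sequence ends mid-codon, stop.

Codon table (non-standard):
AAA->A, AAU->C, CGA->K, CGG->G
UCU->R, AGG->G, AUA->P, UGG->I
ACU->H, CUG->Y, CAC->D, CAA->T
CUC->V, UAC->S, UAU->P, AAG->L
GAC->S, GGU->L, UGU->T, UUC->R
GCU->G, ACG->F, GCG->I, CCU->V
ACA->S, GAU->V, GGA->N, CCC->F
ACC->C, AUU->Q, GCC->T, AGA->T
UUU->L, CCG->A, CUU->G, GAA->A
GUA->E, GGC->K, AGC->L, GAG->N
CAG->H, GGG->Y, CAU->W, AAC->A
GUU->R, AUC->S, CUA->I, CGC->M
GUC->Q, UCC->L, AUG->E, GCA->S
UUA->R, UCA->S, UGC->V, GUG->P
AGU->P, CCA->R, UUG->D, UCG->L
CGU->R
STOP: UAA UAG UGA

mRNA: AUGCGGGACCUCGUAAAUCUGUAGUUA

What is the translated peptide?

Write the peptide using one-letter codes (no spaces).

start AUG at pos 0
pos 0: AUG -> E; peptide=E
pos 3: CGG -> G; peptide=EG
pos 6: GAC -> S; peptide=EGS
pos 9: CUC -> V; peptide=EGSV
pos 12: GUA -> E; peptide=EGSVE
pos 15: AAU -> C; peptide=EGSVEC
pos 18: CUG -> Y; peptide=EGSVECY
pos 21: UAG -> STOP

Answer: EGSVECY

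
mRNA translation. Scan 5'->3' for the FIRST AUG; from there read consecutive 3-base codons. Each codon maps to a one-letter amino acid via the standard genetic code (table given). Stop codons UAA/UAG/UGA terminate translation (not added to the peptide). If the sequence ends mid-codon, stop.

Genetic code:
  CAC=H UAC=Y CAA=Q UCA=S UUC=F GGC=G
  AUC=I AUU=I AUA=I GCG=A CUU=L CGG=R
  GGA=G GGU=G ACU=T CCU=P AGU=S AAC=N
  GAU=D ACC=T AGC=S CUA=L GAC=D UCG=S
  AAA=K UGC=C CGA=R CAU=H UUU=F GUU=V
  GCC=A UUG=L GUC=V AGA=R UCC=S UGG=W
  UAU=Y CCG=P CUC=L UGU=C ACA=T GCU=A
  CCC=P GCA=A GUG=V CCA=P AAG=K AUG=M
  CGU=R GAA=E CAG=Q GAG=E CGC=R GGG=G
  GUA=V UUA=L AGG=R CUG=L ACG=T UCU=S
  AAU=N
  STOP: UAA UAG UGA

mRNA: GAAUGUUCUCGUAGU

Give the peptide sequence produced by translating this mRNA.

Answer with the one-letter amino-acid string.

Answer: MFS

Derivation:
start AUG at pos 2
pos 2: AUG -> M; peptide=M
pos 5: UUC -> F; peptide=MF
pos 8: UCG -> S; peptide=MFS
pos 11: UAG -> STOP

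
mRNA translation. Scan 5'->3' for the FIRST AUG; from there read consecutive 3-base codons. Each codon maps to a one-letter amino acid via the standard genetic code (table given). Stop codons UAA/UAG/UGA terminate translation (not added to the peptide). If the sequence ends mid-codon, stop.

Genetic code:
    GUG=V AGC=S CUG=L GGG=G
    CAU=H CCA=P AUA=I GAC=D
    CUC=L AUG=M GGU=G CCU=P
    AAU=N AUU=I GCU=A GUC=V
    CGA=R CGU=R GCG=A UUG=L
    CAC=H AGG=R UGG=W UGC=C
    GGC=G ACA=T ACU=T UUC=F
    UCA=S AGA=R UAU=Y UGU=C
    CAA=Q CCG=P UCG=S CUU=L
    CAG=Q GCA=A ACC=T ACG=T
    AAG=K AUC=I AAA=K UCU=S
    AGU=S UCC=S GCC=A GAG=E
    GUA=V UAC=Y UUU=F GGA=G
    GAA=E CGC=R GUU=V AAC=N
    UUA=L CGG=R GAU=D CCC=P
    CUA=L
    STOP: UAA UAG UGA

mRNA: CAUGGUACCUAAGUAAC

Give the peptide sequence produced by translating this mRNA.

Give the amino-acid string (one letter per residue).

Answer: MVPK

Derivation:
start AUG at pos 1
pos 1: AUG -> M; peptide=M
pos 4: GUA -> V; peptide=MV
pos 7: CCU -> P; peptide=MVP
pos 10: AAG -> K; peptide=MVPK
pos 13: UAA -> STOP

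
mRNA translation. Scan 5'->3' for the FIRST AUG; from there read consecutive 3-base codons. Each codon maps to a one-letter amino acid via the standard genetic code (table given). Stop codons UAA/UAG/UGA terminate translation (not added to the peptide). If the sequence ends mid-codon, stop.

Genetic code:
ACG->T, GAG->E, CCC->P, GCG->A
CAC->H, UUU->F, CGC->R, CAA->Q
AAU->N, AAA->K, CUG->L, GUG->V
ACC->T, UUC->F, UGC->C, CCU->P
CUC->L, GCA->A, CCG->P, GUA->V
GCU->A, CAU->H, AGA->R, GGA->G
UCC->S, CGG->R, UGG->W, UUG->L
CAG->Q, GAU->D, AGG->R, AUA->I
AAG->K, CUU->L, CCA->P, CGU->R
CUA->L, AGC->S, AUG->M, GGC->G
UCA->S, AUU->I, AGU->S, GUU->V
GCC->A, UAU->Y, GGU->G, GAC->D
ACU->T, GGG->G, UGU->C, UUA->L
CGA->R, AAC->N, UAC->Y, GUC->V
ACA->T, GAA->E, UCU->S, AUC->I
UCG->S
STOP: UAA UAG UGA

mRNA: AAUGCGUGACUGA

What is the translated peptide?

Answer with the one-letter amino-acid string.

Answer: MRD

Derivation:
start AUG at pos 1
pos 1: AUG -> M; peptide=M
pos 4: CGU -> R; peptide=MR
pos 7: GAC -> D; peptide=MRD
pos 10: UGA -> STOP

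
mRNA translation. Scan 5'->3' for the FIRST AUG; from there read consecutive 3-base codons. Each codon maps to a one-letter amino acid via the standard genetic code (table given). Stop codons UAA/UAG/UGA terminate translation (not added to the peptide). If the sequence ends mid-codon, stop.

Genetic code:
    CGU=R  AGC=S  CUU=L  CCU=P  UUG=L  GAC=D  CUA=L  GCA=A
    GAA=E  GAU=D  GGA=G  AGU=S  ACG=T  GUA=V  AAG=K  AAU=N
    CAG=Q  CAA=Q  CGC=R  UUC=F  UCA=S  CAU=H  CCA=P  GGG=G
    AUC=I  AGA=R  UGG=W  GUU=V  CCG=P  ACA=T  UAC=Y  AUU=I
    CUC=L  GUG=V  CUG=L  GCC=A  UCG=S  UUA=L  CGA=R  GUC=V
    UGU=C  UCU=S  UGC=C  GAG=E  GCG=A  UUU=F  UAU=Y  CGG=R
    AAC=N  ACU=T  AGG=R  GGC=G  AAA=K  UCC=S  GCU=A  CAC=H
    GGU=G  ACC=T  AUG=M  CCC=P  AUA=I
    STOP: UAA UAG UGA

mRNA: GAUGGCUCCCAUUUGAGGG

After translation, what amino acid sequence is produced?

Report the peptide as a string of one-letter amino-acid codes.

start AUG at pos 1
pos 1: AUG -> M; peptide=M
pos 4: GCU -> A; peptide=MA
pos 7: CCC -> P; peptide=MAP
pos 10: AUU -> I; peptide=MAPI
pos 13: UGA -> STOP

Answer: MAPI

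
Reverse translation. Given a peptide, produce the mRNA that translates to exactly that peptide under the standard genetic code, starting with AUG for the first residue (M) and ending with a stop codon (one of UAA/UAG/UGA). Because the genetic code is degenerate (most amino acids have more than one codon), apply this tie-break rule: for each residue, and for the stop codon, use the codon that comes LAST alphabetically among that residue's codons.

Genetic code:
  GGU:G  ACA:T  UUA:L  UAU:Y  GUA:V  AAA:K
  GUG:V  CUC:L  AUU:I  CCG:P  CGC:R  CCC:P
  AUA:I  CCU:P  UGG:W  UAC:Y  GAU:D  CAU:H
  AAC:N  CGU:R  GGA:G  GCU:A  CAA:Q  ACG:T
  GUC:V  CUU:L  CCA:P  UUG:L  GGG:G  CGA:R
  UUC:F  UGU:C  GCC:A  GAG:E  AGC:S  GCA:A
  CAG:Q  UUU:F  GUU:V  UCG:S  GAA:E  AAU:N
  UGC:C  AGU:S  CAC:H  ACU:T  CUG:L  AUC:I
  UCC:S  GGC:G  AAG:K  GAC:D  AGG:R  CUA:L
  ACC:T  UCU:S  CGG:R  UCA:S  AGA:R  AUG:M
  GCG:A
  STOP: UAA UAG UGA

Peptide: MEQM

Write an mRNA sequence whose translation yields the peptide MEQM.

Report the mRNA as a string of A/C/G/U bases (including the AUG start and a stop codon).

Answer: mRNA: AUGGAGCAGAUGUGA

Derivation:
residue 1: M -> AUG (start codon)
residue 2: E codons sorted = GAA,GAG -> pick last = GAG
residue 3: Q codons sorted = CAA,CAG -> pick last = CAG
residue 4: M -> AUG (only codon)
terminator: stop codons sorted = UAA,UAG,UGA -> pick last = UGA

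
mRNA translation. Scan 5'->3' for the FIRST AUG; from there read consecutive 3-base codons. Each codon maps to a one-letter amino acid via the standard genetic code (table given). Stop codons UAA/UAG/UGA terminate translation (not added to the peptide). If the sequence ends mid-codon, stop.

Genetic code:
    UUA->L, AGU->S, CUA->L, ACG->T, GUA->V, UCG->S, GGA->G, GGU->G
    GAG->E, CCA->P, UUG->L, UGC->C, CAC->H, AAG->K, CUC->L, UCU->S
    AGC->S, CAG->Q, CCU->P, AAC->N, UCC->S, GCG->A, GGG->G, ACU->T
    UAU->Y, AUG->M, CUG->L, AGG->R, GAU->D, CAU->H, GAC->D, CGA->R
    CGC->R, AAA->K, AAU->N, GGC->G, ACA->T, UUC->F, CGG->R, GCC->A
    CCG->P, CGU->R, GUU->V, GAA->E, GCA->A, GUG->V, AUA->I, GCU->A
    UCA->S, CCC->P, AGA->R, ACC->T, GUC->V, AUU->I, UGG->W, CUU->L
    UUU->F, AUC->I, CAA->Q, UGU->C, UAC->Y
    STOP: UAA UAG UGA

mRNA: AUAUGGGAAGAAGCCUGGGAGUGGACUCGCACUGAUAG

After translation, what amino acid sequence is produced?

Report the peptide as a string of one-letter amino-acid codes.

Answer: MGRSLGVDSH

Derivation:
start AUG at pos 2
pos 2: AUG -> M; peptide=M
pos 5: GGA -> G; peptide=MG
pos 8: AGA -> R; peptide=MGR
pos 11: AGC -> S; peptide=MGRS
pos 14: CUG -> L; peptide=MGRSL
pos 17: GGA -> G; peptide=MGRSLG
pos 20: GUG -> V; peptide=MGRSLGV
pos 23: GAC -> D; peptide=MGRSLGVD
pos 26: UCG -> S; peptide=MGRSLGVDS
pos 29: CAC -> H; peptide=MGRSLGVDSH
pos 32: UGA -> STOP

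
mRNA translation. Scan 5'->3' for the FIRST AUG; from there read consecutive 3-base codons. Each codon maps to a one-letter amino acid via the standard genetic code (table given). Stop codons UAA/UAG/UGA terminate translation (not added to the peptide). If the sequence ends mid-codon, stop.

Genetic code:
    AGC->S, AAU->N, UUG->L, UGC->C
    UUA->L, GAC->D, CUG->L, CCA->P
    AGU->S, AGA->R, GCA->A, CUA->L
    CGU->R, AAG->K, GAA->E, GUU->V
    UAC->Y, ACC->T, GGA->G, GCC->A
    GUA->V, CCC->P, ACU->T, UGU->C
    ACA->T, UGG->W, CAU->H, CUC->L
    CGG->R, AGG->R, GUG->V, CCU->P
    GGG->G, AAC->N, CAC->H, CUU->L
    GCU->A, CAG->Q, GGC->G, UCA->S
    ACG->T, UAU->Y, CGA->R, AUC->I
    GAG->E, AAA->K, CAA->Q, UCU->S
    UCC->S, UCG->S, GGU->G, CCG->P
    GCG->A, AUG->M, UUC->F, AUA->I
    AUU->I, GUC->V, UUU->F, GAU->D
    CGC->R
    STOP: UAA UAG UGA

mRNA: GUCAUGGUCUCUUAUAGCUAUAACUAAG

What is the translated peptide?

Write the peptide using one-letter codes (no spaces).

Answer: MVSYSYN

Derivation:
start AUG at pos 3
pos 3: AUG -> M; peptide=M
pos 6: GUC -> V; peptide=MV
pos 9: UCU -> S; peptide=MVS
pos 12: UAU -> Y; peptide=MVSY
pos 15: AGC -> S; peptide=MVSYS
pos 18: UAU -> Y; peptide=MVSYSY
pos 21: AAC -> N; peptide=MVSYSYN
pos 24: UAA -> STOP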